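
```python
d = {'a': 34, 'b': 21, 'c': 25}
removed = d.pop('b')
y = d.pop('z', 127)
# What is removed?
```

After line 1: d = {'a': 34, 'b': 21, 'c': 25}
After line 2 (pop 'b' returns 21): d = {'a': 34, 'c': 25}, removed = 21
After line 3 (pop 'z' missing, returns default 127): d = {'a': 34, 'c': 25}, y = 127

21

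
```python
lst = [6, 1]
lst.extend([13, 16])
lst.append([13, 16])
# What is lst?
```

After line 1: lst = [6, 1]
After line 2 (extend unpacks [13, 16]): lst = [6, 1, 13, 16]
After line 3 (append adds [13, 16] as single element): lst = [6, 1, 13, 16, [13, 16]]

[6, 1, 13, 16, [13, 16]]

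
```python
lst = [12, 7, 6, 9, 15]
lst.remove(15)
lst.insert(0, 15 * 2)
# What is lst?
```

After line 1: lst = [12, 7, 6, 9, 15]
After line 2 (remove first 15): lst = [12, 7, 6, 9]
After line 3 (insert 30 at index 0): lst = [30, 12, 7, 6, 9]

[30, 12, 7, 6, 9]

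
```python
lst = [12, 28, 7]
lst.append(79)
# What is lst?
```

[12, 28, 7, 79]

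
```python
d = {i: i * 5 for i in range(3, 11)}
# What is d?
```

{3: 15, 4: 20, 5: 25, 6: 30, 7: 35, 8: 40, 9: 45, 10: 50}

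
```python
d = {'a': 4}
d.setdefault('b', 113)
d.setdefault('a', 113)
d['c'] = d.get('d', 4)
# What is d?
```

After line 1: d = {'a': 4}
After line 2 (setdefault adds 'b'=113): d = {'a': 4, 'b': 113}
After line 3 (setdefault 'a' no-op, already exists): d = {'a': 4, 'b': 113}
After line 4 (get('d', 4) returns default since 'd' not in d): d = {'a': 4, 'b': 113, 'c': 4}

{'a': 4, 'b': 113, 'c': 4}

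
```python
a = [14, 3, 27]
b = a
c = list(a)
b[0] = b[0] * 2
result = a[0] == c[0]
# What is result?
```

After line 1: a = [14, 3, 27]
After line 2 (b = a, alias): a = [14, 3, 27], b = [14, 3, 27]
After line 3 (c = list(a) is a copy, new object): c = [14, 3, 27]
After line 4 (b[0] = 14 * 2 = 28; mutates shared a/b): a = b = [28, 3, 27], c = [14, 3, 27]
After line 5 (a[0] = 28, c[0] = 14; result = False)

False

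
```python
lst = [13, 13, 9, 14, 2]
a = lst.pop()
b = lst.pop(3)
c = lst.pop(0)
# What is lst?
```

After line 1: lst = [13, 13, 9, 14, 2]
After line 2 (pop() -> a = 2): lst = [13, 13, 9, 14]
After line 3 (pop(3) -> b = 14): lst = [13, 13, 9]
After line 4 (pop(0) -> c = 13): lst = [13, 9]

[13, 9]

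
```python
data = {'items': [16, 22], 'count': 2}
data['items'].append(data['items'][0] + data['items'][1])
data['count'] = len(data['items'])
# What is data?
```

After line 1: data = {'items': [16, 22], 'count': 2}
After line 2 (append 16 + 22 = 38): data = {'items': [16, 22, 38], 'count': 2}
After line 3 (count = len(items) = 3): data = {'items': [16, 22, 38], 'count': 3}

{'items': [16, 22, 38], 'count': 3}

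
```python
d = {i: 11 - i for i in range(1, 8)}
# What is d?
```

{1: 10, 2: 9, 3: 8, 4: 7, 5: 6, 6: 5, 7: 4}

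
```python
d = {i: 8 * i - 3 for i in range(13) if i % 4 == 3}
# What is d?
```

{3: 21, 7: 53, 11: 85}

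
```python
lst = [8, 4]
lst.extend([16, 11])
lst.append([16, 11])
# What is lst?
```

After line 1: lst = [8, 4]
After line 2 (extend unpacks [16, 11]): lst = [8, 4, 16, 11]
After line 3 (append adds [16, 11] as single element): lst = [8, 4, 16, 11, [16, 11]]

[8, 4, 16, 11, [16, 11]]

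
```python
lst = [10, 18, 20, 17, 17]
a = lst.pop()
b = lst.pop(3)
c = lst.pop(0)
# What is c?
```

After line 1: lst = [10, 18, 20, 17, 17]
After line 2 (pop() -> a = 17): lst = [10, 18, 20, 17]
After line 3 (pop(3) -> b = 17): lst = [10, 18, 20]
After line 4 (pop(0) -> c = 10): lst = [18, 20]

10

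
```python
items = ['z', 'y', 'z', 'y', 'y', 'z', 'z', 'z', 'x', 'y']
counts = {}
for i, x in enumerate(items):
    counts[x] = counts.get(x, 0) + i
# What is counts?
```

Initial: counts = {}, items = ['z', 'y', 'z', 'y', 'y', 'z', 'z', 'z', 'x', 'y']
i=0, x='z': counts = {'z': 0}
i=1, x='y': counts = {'z': 0, 'y': 1}
i=2, x='z': counts = {'z': 2, 'y': 1}
i=3, x='y': counts = {'z': 2, 'y': 4}
i=4, x='y': counts = {'z': 2, 'y': 8}
i=5, x='z': counts = {'z': 7, 'y': 8}
i=6, x='z': counts = {'z': 13, 'y': 8}
i=7, x='z': counts = {'z': 20, 'y': 8}
i=8, x='x': counts = {'z': 20, 'y': 8, 'x': 8}
i=9, x='y': counts = {'z': 20, 'y': 17, 'x': 8}

{'z': 20, 'y': 17, 'x': 8}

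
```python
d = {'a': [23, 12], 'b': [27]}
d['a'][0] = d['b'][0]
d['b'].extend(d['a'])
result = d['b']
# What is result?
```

After line 1: d = {'a': [23, 12], 'b': [27]}
After line 2 (a[0] = b[0] = 27): d = {'a': [27, 12], 'b': [27]}
After line 3 (b.extend(a) appends [27, 12]): d = {'a': [27, 12], 'b': [27, 27, 12]}
After line 4: result = d['b'] = [27, 27, 12]

[27, 27, 12]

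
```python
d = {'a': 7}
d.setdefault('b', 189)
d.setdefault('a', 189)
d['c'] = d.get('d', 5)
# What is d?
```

After line 1: d = {'a': 7}
After line 2 (setdefault adds 'b'=189): d = {'a': 7, 'b': 189}
After line 3 (setdefault 'a' no-op, already exists): d = {'a': 7, 'b': 189}
After line 4 (get('d', 5) returns default since 'd' not in d): d = {'a': 7, 'b': 189, 'c': 5}

{'a': 7, 'b': 189, 'c': 5}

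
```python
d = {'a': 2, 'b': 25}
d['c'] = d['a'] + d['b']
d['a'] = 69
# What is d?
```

After line 1: d = {'a': 2, 'b': 25}
After line 2 (d['c'] = 2 + 25): d = {'a': 2, 'b': 25, 'c': 27}
After line 3: d = {'a': 69, 'b': 25, 'c': 27}

{'a': 69, 'b': 25, 'c': 27}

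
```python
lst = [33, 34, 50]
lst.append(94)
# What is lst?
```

[33, 34, 50, 94]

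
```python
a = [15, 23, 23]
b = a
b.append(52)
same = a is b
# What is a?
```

After line 1: a = [15, 23, 23]
After line 2 (b = a is an alias, same object): a = [15, 23, 23], b = [15, 23, 23]
After line 3 (b.append mutates the shared list): a = [15, 23, 23, 52], b = [15, 23, 23, 52]
After line 4 (same = a is b; same object -> True): same = True

[15, 23, 23, 52]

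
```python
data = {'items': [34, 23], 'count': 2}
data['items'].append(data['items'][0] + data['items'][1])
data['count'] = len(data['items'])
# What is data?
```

After line 1: data = {'items': [34, 23], 'count': 2}
After line 2 (append 34 + 23 = 57): data = {'items': [34, 23, 57], 'count': 2}
After line 3 (count = len(items) = 3): data = {'items': [34, 23, 57], 'count': 3}

{'items': [34, 23, 57], 'count': 3}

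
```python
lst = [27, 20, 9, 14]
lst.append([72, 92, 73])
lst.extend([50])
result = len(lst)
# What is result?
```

After line 1: lst = [27, 20, 9, 14]
After line 2 (append adds [72, 92, 73] as single element): lst = [27, 20, 9, 14, [72, 92, 73]]
After line 3 (extend unpacks [50], adds 50): lst = [27, 20, 9, 14, [72, 92, 73], 50]
After line 4: result = len(lst) = 6

6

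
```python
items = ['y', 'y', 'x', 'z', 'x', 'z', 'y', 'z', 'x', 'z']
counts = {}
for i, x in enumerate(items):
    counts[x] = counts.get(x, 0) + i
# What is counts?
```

Initial: counts = {}, items = ['y', 'y', 'x', 'z', 'x', 'z', 'y', 'z', 'x', 'z']
i=0, x='y': counts = {'y': 0}
i=1, x='y': counts = {'y': 1}
i=2, x='x': counts = {'y': 1, 'x': 2}
i=3, x='z': counts = {'y': 1, 'x': 2, 'z': 3}
i=4, x='x': counts = {'y': 1, 'x': 6, 'z': 3}
i=5, x='z': counts = {'y': 1, 'x': 6, 'z': 8}
i=6, x='y': counts = {'y': 7, 'x': 6, 'z': 8}
i=7, x='z': counts = {'y': 7, 'x': 6, 'z': 15}
i=8, x='x': counts = {'y': 7, 'x': 14, 'z': 15}
i=9, x='z': counts = {'y': 7, 'x': 14, 'z': 24}

{'y': 7, 'x': 14, 'z': 24}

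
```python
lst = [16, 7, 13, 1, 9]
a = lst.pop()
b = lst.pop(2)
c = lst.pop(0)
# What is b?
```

After line 1: lst = [16, 7, 13, 1, 9]
After line 2 (pop() -> a = 9): lst = [16, 7, 13, 1]
After line 3 (pop(2) -> b = 13): lst = [16, 7, 1]
After line 4 (pop(0) -> c = 16): lst = [7, 1]

13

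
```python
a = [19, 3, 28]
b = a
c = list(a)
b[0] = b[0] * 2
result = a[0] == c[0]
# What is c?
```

After line 1: a = [19, 3, 28]
After line 2 (b = a, alias): a = [19, 3, 28], b = [19, 3, 28]
After line 3 (c = list(a) is a copy, new object): c = [19, 3, 28]
After line 4 (b[0] = 19 * 2 = 38; mutates shared a/b): a = b = [38, 3, 28], c = [19, 3, 28]
After line 5 (a[0] = 38, c[0] = 19; result = False)

[19, 3, 28]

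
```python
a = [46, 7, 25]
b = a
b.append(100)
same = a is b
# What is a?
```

After line 1: a = [46, 7, 25]
After line 2 (b = a is an alias, same object): a = [46, 7, 25], b = [46, 7, 25]
After line 3 (b.append mutates the shared list): a = [46, 7, 25, 100], b = [46, 7, 25, 100]
After line 4 (same = a is b; same object -> True): same = True

[46, 7, 25, 100]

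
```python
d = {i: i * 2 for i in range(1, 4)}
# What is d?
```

{1: 2, 2: 4, 3: 6}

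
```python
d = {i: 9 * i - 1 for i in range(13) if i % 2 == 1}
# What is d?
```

{1: 8, 3: 26, 5: 44, 7: 62, 9: 80, 11: 98}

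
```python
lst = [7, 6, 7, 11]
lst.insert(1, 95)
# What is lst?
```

[7, 95, 6, 7, 11]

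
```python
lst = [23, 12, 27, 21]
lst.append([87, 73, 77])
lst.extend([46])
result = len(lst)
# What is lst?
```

After line 1: lst = [23, 12, 27, 21]
After line 2 (append adds [87, 73, 77] as single element): lst = [23, 12, 27, 21, [87, 73, 77]]
After line 3 (extend unpacks [46], adds 46): lst = [23, 12, 27, 21, [87, 73, 77], 46]
After line 4: result = len(lst) = 6

[23, 12, 27, 21, [87, 73, 77], 46]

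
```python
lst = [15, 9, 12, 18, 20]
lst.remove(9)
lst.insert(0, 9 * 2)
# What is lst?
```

After line 1: lst = [15, 9, 12, 18, 20]
After line 2 (remove first 9): lst = [15, 12, 18, 20]
After line 3 (insert 18 at index 0): lst = [18, 15, 12, 18, 20]

[18, 15, 12, 18, 20]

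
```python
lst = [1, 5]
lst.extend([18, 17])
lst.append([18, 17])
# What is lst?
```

After line 1: lst = [1, 5]
After line 2 (extend unpacks [18, 17]): lst = [1, 5, 18, 17]
After line 3 (append adds [18, 17] as single element): lst = [1, 5, 18, 17, [18, 17]]

[1, 5, 18, 17, [18, 17]]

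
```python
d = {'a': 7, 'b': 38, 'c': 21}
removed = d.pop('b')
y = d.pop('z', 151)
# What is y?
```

After line 1: d = {'a': 7, 'b': 38, 'c': 21}
After line 2 (pop 'b' returns 38): d = {'a': 7, 'c': 21}, removed = 38
After line 3 (pop 'z' missing, returns default 151): d = {'a': 7, 'c': 21}, y = 151

151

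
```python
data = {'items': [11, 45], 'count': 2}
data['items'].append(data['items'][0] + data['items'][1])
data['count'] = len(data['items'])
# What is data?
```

After line 1: data = {'items': [11, 45], 'count': 2}
After line 2 (append 11 + 45 = 56): data = {'items': [11, 45, 56], 'count': 2}
After line 3 (count = len(items) = 3): data = {'items': [11, 45, 56], 'count': 3}

{'items': [11, 45, 56], 'count': 3}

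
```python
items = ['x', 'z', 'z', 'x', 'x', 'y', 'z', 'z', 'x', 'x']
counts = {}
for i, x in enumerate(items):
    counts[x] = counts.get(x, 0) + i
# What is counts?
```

Initial: counts = {}, items = ['x', 'z', 'z', 'x', 'x', 'y', 'z', 'z', 'x', 'x']
i=0, x='x': counts = {'x': 0}
i=1, x='z': counts = {'x': 0, 'z': 1}
i=2, x='z': counts = {'x': 0, 'z': 3}
i=3, x='x': counts = {'x': 3, 'z': 3}
i=4, x='x': counts = {'x': 7, 'z': 3}
i=5, x='y': counts = {'x': 7, 'z': 3, 'y': 5}
i=6, x='z': counts = {'x': 7, 'z': 9, 'y': 5}
i=7, x='z': counts = {'x': 7, 'z': 16, 'y': 5}
i=8, x='x': counts = {'x': 15, 'z': 16, 'y': 5}
i=9, x='x': counts = {'x': 24, 'z': 16, 'y': 5}

{'x': 24, 'z': 16, 'y': 5}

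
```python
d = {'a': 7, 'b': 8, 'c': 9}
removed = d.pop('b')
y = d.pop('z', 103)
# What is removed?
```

After line 1: d = {'a': 7, 'b': 8, 'c': 9}
After line 2 (pop 'b' returns 8): d = {'a': 7, 'c': 9}, removed = 8
After line 3 (pop 'z' missing, returns default 103): d = {'a': 7, 'c': 9}, y = 103

8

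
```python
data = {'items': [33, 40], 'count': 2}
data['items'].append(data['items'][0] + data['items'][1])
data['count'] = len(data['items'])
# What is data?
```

After line 1: data = {'items': [33, 40], 'count': 2}
After line 2 (append 33 + 40 = 73): data = {'items': [33, 40, 73], 'count': 2}
After line 3 (count = len(items) = 3): data = {'items': [33, 40, 73], 'count': 3}

{'items': [33, 40, 73], 'count': 3}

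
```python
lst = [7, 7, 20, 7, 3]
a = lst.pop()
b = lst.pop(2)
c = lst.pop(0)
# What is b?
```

After line 1: lst = [7, 7, 20, 7, 3]
After line 2 (pop() -> a = 3): lst = [7, 7, 20, 7]
After line 3 (pop(2) -> b = 20): lst = [7, 7, 7]
After line 4 (pop(0) -> c = 7): lst = [7, 7]

20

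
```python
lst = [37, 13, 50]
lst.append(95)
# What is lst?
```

[37, 13, 50, 95]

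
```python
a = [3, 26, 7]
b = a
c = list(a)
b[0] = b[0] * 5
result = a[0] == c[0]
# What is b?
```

After line 1: a = [3, 26, 7]
After line 2 (b = a, alias): a = [3, 26, 7], b = [3, 26, 7]
After line 3 (c = list(a) is a copy, new object): c = [3, 26, 7]
After line 4 (b[0] = 3 * 5 = 15; mutates shared a/b): a = b = [15, 26, 7], c = [3, 26, 7]
After line 5 (a[0] = 15, c[0] = 3; result = False)

[15, 26, 7]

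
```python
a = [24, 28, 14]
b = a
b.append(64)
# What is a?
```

After line 1: a = [24, 28, 14]
After line 2 (b = a is an alias, same object): a = [24, 28, 14], b = [24, 28, 14]
After line 3 (b.append mutates the shared list): a = [24, 28, 14, 64], b = [24, 28, 14, 64]

[24, 28, 14, 64]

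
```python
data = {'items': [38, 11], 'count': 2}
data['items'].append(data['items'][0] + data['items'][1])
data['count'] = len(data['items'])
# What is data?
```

After line 1: data = {'items': [38, 11], 'count': 2}
After line 2 (append 38 + 11 = 49): data = {'items': [38, 11, 49], 'count': 2}
After line 3 (count = len(items) = 3): data = {'items': [38, 11, 49], 'count': 3}

{'items': [38, 11, 49], 'count': 3}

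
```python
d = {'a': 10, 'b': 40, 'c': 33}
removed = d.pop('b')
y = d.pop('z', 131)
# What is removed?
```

After line 1: d = {'a': 10, 'b': 40, 'c': 33}
After line 2 (pop 'b' returns 40): d = {'a': 10, 'c': 33}, removed = 40
After line 3 (pop 'z' missing, returns default 131): d = {'a': 10, 'c': 33}, y = 131

40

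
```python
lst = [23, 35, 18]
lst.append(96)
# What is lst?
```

[23, 35, 18, 96]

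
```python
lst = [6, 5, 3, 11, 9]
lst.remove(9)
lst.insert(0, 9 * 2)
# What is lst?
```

After line 1: lst = [6, 5, 3, 11, 9]
After line 2 (remove first 9): lst = [6, 5, 3, 11]
After line 3 (insert 18 at index 0): lst = [18, 6, 5, 3, 11]

[18, 6, 5, 3, 11]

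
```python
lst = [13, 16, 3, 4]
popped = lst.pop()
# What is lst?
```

[13, 16, 3]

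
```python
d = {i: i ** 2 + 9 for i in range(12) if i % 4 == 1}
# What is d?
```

{1: 10, 5: 34, 9: 90}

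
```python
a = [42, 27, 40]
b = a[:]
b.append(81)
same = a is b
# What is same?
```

After line 1: a = [42, 27, 40]
After line 2 (b = a[:] is a shallow copy, new object): a = [42, 27, 40], b = [42, 27, 40]
After line 3 (append only mutates b): a = [42, 27, 40], b = [42, 27, 40, 81]
After line 4 (same = a is b; different objects -> False): same = False

False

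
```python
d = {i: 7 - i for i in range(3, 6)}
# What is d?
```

{3: 4, 4: 3, 5: 2}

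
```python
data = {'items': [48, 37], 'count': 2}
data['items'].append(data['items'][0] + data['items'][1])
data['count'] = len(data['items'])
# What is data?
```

After line 1: data = {'items': [48, 37], 'count': 2}
After line 2 (append 48 + 37 = 85): data = {'items': [48, 37, 85], 'count': 2}
After line 3 (count = len(items) = 3): data = {'items': [48, 37, 85], 'count': 3}

{'items': [48, 37, 85], 'count': 3}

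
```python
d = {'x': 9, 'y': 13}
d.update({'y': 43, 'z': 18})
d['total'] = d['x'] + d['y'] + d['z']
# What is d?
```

After line 1: d = {'x': 9, 'y': 13}
After line 2 (y overwritten, z added): d = {'x': 9, 'y': 43, 'z': 18}
After line 3 (total = 9 + 43 + 18 = 70): d = {'x': 9, 'y': 43, 'z': 18, 'total': 70}

{'x': 9, 'y': 43, 'z': 18, 'total': 70}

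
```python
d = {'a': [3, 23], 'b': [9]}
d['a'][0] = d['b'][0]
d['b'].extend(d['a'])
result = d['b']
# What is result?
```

After line 1: d = {'a': [3, 23], 'b': [9]}
After line 2 (a[0] = b[0] = 9): d = {'a': [9, 23], 'b': [9]}
After line 3 (b.extend(a) appends [9, 23]): d = {'a': [9, 23], 'b': [9, 9, 23]}
After line 4: result = d['b'] = [9, 9, 23]

[9, 9, 23]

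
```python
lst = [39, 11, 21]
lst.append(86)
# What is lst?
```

[39, 11, 21, 86]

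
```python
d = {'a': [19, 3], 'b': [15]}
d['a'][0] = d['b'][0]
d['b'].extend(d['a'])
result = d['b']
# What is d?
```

After line 1: d = {'a': [19, 3], 'b': [15]}
After line 2 (a[0] = b[0] = 15): d = {'a': [15, 3], 'b': [15]}
After line 3 (b.extend(a) appends [15, 3]): d = {'a': [15, 3], 'b': [15, 15, 3]}
After line 4: result = d['b'] = [15, 15, 3]

{'a': [15, 3], 'b': [15, 15, 3]}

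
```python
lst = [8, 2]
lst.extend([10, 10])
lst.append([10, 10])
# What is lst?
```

After line 1: lst = [8, 2]
After line 2 (extend unpacks [10, 10]): lst = [8, 2, 10, 10]
After line 3 (append adds [10, 10] as single element): lst = [8, 2, 10, 10, [10, 10]]

[8, 2, 10, 10, [10, 10]]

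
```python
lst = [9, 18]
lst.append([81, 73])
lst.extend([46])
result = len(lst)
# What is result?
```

After line 1: lst = [9, 18]
After line 2 (append adds [81, 73] as single element): lst = [9, 18, [81, 73]]
After line 3 (extend unpacks [46], adds 46): lst = [9, 18, [81, 73], 46]
After line 4: result = len(lst) = 4

4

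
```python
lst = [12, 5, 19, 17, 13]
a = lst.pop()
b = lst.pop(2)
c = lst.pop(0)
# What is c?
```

After line 1: lst = [12, 5, 19, 17, 13]
After line 2 (pop() -> a = 13): lst = [12, 5, 19, 17]
After line 3 (pop(2) -> b = 19): lst = [12, 5, 17]
After line 4 (pop(0) -> c = 12): lst = [5, 17]

12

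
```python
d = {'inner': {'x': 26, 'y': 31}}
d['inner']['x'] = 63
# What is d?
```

After line 1: d = {'inner': {'x': 26, 'y': 31}}
After line 2 (inner x overwritten): d = {'inner': {'x': 63, 'y': 31}}

{'inner': {'x': 63, 'y': 31}}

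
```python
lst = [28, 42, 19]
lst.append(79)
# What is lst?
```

[28, 42, 19, 79]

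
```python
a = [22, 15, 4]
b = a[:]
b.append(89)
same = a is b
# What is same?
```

After line 1: a = [22, 15, 4]
After line 2 (b = a[:] is a shallow copy, new object): a = [22, 15, 4], b = [22, 15, 4]
After line 3 (append only mutates b): a = [22, 15, 4], b = [22, 15, 4, 89]
After line 4 (same = a is b; different objects -> False): same = False

False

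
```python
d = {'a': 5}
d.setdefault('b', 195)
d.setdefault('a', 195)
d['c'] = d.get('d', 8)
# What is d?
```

After line 1: d = {'a': 5}
After line 2 (setdefault adds 'b'=195): d = {'a': 5, 'b': 195}
After line 3 (setdefault 'a' no-op, already exists): d = {'a': 5, 'b': 195}
After line 4 (get('d', 8) returns default since 'd' not in d): d = {'a': 5, 'b': 195, 'c': 8}

{'a': 5, 'b': 195, 'c': 8}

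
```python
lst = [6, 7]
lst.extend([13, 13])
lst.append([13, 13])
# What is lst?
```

After line 1: lst = [6, 7]
After line 2 (extend unpacks [13, 13]): lst = [6, 7, 13, 13]
After line 3 (append adds [13, 13] as single element): lst = [6, 7, 13, 13, [13, 13]]

[6, 7, 13, 13, [13, 13]]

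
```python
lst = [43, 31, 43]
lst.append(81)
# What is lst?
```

[43, 31, 43, 81]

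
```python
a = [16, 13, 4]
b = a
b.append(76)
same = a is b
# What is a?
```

After line 1: a = [16, 13, 4]
After line 2 (b = a is an alias, same object): a = [16, 13, 4], b = [16, 13, 4]
After line 3 (b.append mutates the shared list): a = [16, 13, 4, 76], b = [16, 13, 4, 76]
After line 4 (same = a is b; same object -> True): same = True

[16, 13, 4, 76]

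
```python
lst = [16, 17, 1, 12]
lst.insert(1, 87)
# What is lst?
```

[16, 87, 17, 1, 12]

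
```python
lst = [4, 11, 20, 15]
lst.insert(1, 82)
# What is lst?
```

[4, 82, 11, 20, 15]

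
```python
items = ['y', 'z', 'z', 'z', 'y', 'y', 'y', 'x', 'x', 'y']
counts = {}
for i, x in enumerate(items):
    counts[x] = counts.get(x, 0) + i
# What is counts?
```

Initial: counts = {}, items = ['y', 'z', 'z', 'z', 'y', 'y', 'y', 'x', 'x', 'y']
i=0, x='y': counts = {'y': 0}
i=1, x='z': counts = {'y': 0, 'z': 1}
i=2, x='z': counts = {'y': 0, 'z': 3}
i=3, x='z': counts = {'y': 0, 'z': 6}
i=4, x='y': counts = {'y': 4, 'z': 6}
i=5, x='y': counts = {'y': 9, 'z': 6}
i=6, x='y': counts = {'y': 15, 'z': 6}
i=7, x='x': counts = {'y': 15, 'z': 6, 'x': 7}
i=8, x='x': counts = {'y': 15, 'z': 6, 'x': 15}
i=9, x='y': counts = {'y': 24, 'z': 6, 'x': 15}

{'y': 24, 'z': 6, 'x': 15}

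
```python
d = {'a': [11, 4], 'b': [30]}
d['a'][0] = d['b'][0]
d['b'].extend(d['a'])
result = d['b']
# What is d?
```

After line 1: d = {'a': [11, 4], 'b': [30]}
After line 2 (a[0] = b[0] = 30): d = {'a': [30, 4], 'b': [30]}
After line 3 (b.extend(a) appends [30, 4]): d = {'a': [30, 4], 'b': [30, 30, 4]}
After line 4: result = d['b'] = [30, 30, 4]

{'a': [30, 4], 'b': [30, 30, 4]}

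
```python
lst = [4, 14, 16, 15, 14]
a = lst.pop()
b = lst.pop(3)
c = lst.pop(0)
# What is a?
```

After line 1: lst = [4, 14, 16, 15, 14]
After line 2 (pop() -> a = 14): lst = [4, 14, 16, 15]
After line 3 (pop(3) -> b = 15): lst = [4, 14, 16]
After line 4 (pop(0) -> c = 4): lst = [14, 16]

14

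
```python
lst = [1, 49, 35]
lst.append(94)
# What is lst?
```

[1, 49, 35, 94]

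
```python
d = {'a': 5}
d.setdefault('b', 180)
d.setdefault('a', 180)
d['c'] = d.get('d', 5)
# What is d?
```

After line 1: d = {'a': 5}
After line 2 (setdefault adds 'b'=180): d = {'a': 5, 'b': 180}
After line 3 (setdefault 'a' no-op, already exists): d = {'a': 5, 'b': 180}
After line 4 (get('d', 5) returns default since 'd' not in d): d = {'a': 5, 'b': 180, 'c': 5}

{'a': 5, 'b': 180, 'c': 5}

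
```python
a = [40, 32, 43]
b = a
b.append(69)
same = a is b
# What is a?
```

After line 1: a = [40, 32, 43]
After line 2 (b = a is an alias, same object): a = [40, 32, 43], b = [40, 32, 43]
After line 3 (b.append mutates the shared list): a = [40, 32, 43, 69], b = [40, 32, 43, 69]
After line 4 (same = a is b; same object -> True): same = True

[40, 32, 43, 69]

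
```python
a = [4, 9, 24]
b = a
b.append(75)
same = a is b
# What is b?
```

After line 1: a = [4, 9, 24]
After line 2 (b = a is an alias, same object): a = [4, 9, 24], b = [4, 9, 24]
After line 3 (b.append mutates the shared list): a = [4, 9, 24, 75], b = [4, 9, 24, 75]
After line 4 (same = a is b; same object -> True): same = True

[4, 9, 24, 75]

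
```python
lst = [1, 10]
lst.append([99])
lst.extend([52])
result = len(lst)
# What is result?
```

After line 1: lst = [1, 10]
After line 2 (append adds [99] as single element): lst = [1, 10, [99]]
After line 3 (extend unpacks [52], adds 52): lst = [1, 10, [99], 52]
After line 4: result = len(lst) = 4

4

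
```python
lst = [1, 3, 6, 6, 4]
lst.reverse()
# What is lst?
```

[4, 6, 6, 3, 1]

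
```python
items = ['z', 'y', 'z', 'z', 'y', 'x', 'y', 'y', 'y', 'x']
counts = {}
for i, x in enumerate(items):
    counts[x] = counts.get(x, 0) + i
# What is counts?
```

Initial: counts = {}, items = ['z', 'y', 'z', 'z', 'y', 'x', 'y', 'y', 'y', 'x']
i=0, x='z': counts = {'z': 0}
i=1, x='y': counts = {'z': 0, 'y': 1}
i=2, x='z': counts = {'z': 2, 'y': 1}
i=3, x='z': counts = {'z': 5, 'y': 1}
i=4, x='y': counts = {'z': 5, 'y': 5}
i=5, x='x': counts = {'z': 5, 'y': 5, 'x': 5}
i=6, x='y': counts = {'z': 5, 'y': 11, 'x': 5}
i=7, x='y': counts = {'z': 5, 'y': 18, 'x': 5}
i=8, x='y': counts = {'z': 5, 'y': 26, 'x': 5}
i=9, x='x': counts = {'z': 5, 'y': 26, 'x': 14}

{'z': 5, 'y': 26, 'x': 14}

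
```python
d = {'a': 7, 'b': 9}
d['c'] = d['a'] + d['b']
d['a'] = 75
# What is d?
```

After line 1: d = {'a': 7, 'b': 9}
After line 2 (d['c'] = 7 + 9): d = {'a': 7, 'b': 9, 'c': 16}
After line 3: d = {'a': 75, 'b': 9, 'c': 16}

{'a': 75, 'b': 9, 'c': 16}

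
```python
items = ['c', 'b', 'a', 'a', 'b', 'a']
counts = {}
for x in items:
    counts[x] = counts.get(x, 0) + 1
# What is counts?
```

Initial: counts = {}, items = ['c', 'b', 'a', 'a', 'b', 'a']
See 'c': counts = {'c': 1}
See 'b': counts = {'c': 1, 'b': 1}
See 'a': counts = {'c': 1, 'b': 1, 'a': 1}
See 'a': counts = {'c': 1, 'b': 1, 'a': 2}
See 'b': counts = {'c': 1, 'b': 2, 'a': 2}
See 'a': counts = {'c': 1, 'b': 2, 'a': 3}

{'c': 1, 'b': 2, 'a': 3}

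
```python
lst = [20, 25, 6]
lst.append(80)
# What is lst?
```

[20, 25, 6, 80]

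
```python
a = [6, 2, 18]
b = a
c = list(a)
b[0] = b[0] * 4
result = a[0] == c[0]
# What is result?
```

After line 1: a = [6, 2, 18]
After line 2 (b = a, alias): a = [6, 2, 18], b = [6, 2, 18]
After line 3 (c = list(a) is a copy, new object): c = [6, 2, 18]
After line 4 (b[0] = 6 * 4 = 24; mutates shared a/b): a = b = [24, 2, 18], c = [6, 2, 18]
After line 5 (a[0] = 24, c[0] = 6; result = False)

False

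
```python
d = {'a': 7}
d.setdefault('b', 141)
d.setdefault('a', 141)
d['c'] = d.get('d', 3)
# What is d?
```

After line 1: d = {'a': 7}
After line 2 (setdefault adds 'b'=141): d = {'a': 7, 'b': 141}
After line 3 (setdefault 'a' no-op, already exists): d = {'a': 7, 'b': 141}
After line 4 (get('d', 3) returns default since 'd' not in d): d = {'a': 7, 'b': 141, 'c': 3}

{'a': 7, 'b': 141, 'c': 3}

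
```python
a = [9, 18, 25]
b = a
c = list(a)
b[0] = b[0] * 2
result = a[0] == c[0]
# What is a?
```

After line 1: a = [9, 18, 25]
After line 2 (b = a, alias): a = [9, 18, 25], b = [9, 18, 25]
After line 3 (c = list(a) is a copy, new object): c = [9, 18, 25]
After line 4 (b[0] = 9 * 2 = 18; mutates shared a/b): a = b = [18, 18, 25], c = [9, 18, 25]
After line 5 (a[0] = 18, c[0] = 9; result = False)

[18, 18, 25]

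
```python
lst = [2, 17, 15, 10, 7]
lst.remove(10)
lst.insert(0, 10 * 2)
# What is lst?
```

After line 1: lst = [2, 17, 15, 10, 7]
After line 2 (remove first 10): lst = [2, 17, 15, 7]
After line 3 (insert 20 at index 0): lst = [20, 2, 17, 15, 7]

[20, 2, 17, 15, 7]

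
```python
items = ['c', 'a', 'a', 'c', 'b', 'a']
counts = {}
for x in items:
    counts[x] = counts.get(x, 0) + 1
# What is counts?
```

Initial: counts = {}, items = ['c', 'a', 'a', 'c', 'b', 'a']
See 'c': counts = {'c': 1}
See 'a': counts = {'c': 1, 'a': 1}
See 'a': counts = {'c': 1, 'a': 2}
See 'c': counts = {'c': 2, 'a': 2}
See 'b': counts = {'c': 2, 'a': 2, 'b': 1}
See 'a': counts = {'c': 2, 'a': 3, 'b': 1}

{'c': 2, 'a': 3, 'b': 1}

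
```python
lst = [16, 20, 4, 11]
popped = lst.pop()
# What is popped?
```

11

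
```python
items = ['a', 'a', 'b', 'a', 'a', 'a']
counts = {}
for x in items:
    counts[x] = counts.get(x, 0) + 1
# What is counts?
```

Initial: counts = {}, items = ['a', 'a', 'b', 'a', 'a', 'a']
See 'a': counts = {'a': 1}
See 'a': counts = {'a': 2}
See 'b': counts = {'a': 2, 'b': 1}
See 'a': counts = {'a': 3, 'b': 1}
See 'a': counts = {'a': 4, 'b': 1}
See 'a': counts = {'a': 5, 'b': 1}

{'a': 5, 'b': 1}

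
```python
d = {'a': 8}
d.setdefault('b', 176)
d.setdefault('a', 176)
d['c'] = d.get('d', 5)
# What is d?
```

After line 1: d = {'a': 8}
After line 2 (setdefault adds 'b'=176): d = {'a': 8, 'b': 176}
After line 3 (setdefault 'a' no-op, already exists): d = {'a': 8, 'b': 176}
After line 4 (get('d', 5) returns default since 'd' not in d): d = {'a': 8, 'b': 176, 'c': 5}

{'a': 8, 'b': 176, 'c': 5}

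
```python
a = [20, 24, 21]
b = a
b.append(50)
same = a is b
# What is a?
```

After line 1: a = [20, 24, 21]
After line 2 (b = a is an alias, same object): a = [20, 24, 21], b = [20, 24, 21]
After line 3 (b.append mutates the shared list): a = [20, 24, 21, 50], b = [20, 24, 21, 50]
After line 4 (same = a is b; same object -> True): same = True

[20, 24, 21, 50]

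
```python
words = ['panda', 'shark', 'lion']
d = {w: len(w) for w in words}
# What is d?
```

{'panda': 5, 'shark': 5, 'lion': 4}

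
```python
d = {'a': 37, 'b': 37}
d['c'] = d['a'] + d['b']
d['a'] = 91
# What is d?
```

After line 1: d = {'a': 37, 'b': 37}
After line 2 (d['c'] = 37 + 37): d = {'a': 37, 'b': 37, 'c': 74}
After line 3: d = {'a': 91, 'b': 37, 'c': 74}

{'a': 91, 'b': 37, 'c': 74}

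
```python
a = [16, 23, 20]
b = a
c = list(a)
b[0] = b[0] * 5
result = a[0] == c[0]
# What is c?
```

After line 1: a = [16, 23, 20]
After line 2 (b = a, alias): a = [16, 23, 20], b = [16, 23, 20]
After line 3 (c = list(a) is a copy, new object): c = [16, 23, 20]
After line 4 (b[0] = 16 * 5 = 80; mutates shared a/b): a = b = [80, 23, 20], c = [16, 23, 20]
After line 5 (a[0] = 80, c[0] = 16; result = False)

[16, 23, 20]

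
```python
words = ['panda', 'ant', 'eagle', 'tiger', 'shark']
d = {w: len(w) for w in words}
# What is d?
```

{'panda': 5, 'ant': 3, 'eagle': 5, 'tiger': 5, 'shark': 5}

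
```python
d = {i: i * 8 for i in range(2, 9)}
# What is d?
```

{2: 16, 3: 24, 4: 32, 5: 40, 6: 48, 7: 56, 8: 64}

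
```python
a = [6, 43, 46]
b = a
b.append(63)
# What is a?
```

After line 1: a = [6, 43, 46]
After line 2 (b = a is an alias, same object): a = [6, 43, 46], b = [6, 43, 46]
After line 3 (b.append mutates the shared list): a = [6, 43, 46, 63], b = [6, 43, 46, 63]

[6, 43, 46, 63]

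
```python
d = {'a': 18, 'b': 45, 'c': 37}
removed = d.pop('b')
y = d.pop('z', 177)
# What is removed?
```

After line 1: d = {'a': 18, 'b': 45, 'c': 37}
After line 2 (pop 'b' returns 45): d = {'a': 18, 'c': 37}, removed = 45
After line 3 (pop 'z' missing, returns default 177): d = {'a': 18, 'c': 37}, y = 177

45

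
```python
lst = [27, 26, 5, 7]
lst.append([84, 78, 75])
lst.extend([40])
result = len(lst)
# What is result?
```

After line 1: lst = [27, 26, 5, 7]
After line 2 (append adds [84, 78, 75] as single element): lst = [27, 26, 5, 7, [84, 78, 75]]
After line 3 (extend unpacks [40], adds 40): lst = [27, 26, 5, 7, [84, 78, 75], 40]
After line 4: result = len(lst) = 6

6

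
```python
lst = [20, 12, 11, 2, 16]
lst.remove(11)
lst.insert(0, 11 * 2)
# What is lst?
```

After line 1: lst = [20, 12, 11, 2, 16]
After line 2 (remove first 11): lst = [20, 12, 2, 16]
After line 3 (insert 22 at index 0): lst = [22, 20, 12, 2, 16]

[22, 20, 12, 2, 16]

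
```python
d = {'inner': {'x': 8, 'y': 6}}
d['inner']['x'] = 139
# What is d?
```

After line 1: d = {'inner': {'x': 8, 'y': 6}}
After line 2 (inner x overwritten): d = {'inner': {'x': 139, 'y': 6}}

{'inner': {'x': 139, 'y': 6}}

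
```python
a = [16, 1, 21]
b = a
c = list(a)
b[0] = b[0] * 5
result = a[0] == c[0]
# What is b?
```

After line 1: a = [16, 1, 21]
After line 2 (b = a, alias): a = [16, 1, 21], b = [16, 1, 21]
After line 3 (c = list(a) is a copy, new object): c = [16, 1, 21]
After line 4 (b[0] = 16 * 5 = 80; mutates shared a/b): a = b = [80, 1, 21], c = [16, 1, 21]
After line 5 (a[0] = 80, c[0] = 16; result = False)

[80, 1, 21]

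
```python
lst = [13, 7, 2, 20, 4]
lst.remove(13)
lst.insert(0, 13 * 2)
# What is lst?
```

After line 1: lst = [13, 7, 2, 20, 4]
After line 2 (remove first 13): lst = [7, 2, 20, 4]
After line 3 (insert 26 at index 0): lst = [26, 7, 2, 20, 4]

[26, 7, 2, 20, 4]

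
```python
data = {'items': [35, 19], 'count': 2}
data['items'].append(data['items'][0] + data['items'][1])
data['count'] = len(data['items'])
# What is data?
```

After line 1: data = {'items': [35, 19], 'count': 2}
After line 2 (append 35 + 19 = 54): data = {'items': [35, 19, 54], 'count': 2}
After line 3 (count = len(items) = 3): data = {'items': [35, 19, 54], 'count': 3}

{'items': [35, 19, 54], 'count': 3}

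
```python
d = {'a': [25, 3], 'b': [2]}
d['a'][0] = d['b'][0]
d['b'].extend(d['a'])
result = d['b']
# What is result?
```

After line 1: d = {'a': [25, 3], 'b': [2]}
After line 2 (a[0] = b[0] = 2): d = {'a': [2, 3], 'b': [2]}
After line 3 (b.extend(a) appends [2, 3]): d = {'a': [2, 3], 'b': [2, 2, 3]}
After line 4: result = d['b'] = [2, 2, 3]

[2, 2, 3]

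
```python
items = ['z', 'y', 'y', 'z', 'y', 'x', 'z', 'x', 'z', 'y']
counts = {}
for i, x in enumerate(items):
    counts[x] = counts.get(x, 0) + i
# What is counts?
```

Initial: counts = {}, items = ['z', 'y', 'y', 'z', 'y', 'x', 'z', 'x', 'z', 'y']
i=0, x='z': counts = {'z': 0}
i=1, x='y': counts = {'z': 0, 'y': 1}
i=2, x='y': counts = {'z': 0, 'y': 3}
i=3, x='z': counts = {'z': 3, 'y': 3}
i=4, x='y': counts = {'z': 3, 'y': 7}
i=5, x='x': counts = {'z': 3, 'y': 7, 'x': 5}
i=6, x='z': counts = {'z': 9, 'y': 7, 'x': 5}
i=7, x='x': counts = {'z': 9, 'y': 7, 'x': 12}
i=8, x='z': counts = {'z': 17, 'y': 7, 'x': 12}
i=9, x='y': counts = {'z': 17, 'y': 16, 'x': 12}

{'z': 17, 'y': 16, 'x': 12}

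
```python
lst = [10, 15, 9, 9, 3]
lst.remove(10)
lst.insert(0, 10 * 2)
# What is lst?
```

After line 1: lst = [10, 15, 9, 9, 3]
After line 2 (remove first 10): lst = [15, 9, 9, 3]
After line 3 (insert 20 at index 0): lst = [20, 15, 9, 9, 3]

[20, 15, 9, 9, 3]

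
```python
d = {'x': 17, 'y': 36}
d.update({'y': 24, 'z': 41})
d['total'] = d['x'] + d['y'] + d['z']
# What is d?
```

After line 1: d = {'x': 17, 'y': 36}
After line 2 (y overwritten, z added): d = {'x': 17, 'y': 24, 'z': 41}
After line 3 (total = 17 + 24 + 41 = 82): d = {'x': 17, 'y': 24, 'z': 41, 'total': 82}

{'x': 17, 'y': 24, 'z': 41, 'total': 82}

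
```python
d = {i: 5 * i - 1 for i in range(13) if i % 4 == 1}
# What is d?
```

{1: 4, 5: 24, 9: 44}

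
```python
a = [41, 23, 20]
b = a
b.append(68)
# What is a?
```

After line 1: a = [41, 23, 20]
After line 2 (b = a is an alias, same object): a = [41, 23, 20], b = [41, 23, 20]
After line 3 (b.append mutates the shared list): a = [41, 23, 20, 68], b = [41, 23, 20, 68]

[41, 23, 20, 68]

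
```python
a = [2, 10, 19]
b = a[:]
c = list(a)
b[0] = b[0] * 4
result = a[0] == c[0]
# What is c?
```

After line 1: a = [2, 10, 19]
After line 2 (b = a[:], copy): a = [2, 10, 19], b = [2, 10, 19]
After line 3 (c = list(a) is a copy, new object): c = [2, 10, 19]
After line 4 (b[0] = 2 * 4 = 8; only b mutates (copy)): a = [2, 10, 19], b = [8, 10, 19], c = [2, 10, 19]
After line 5 (a[0] = 2, c[0] = 2; result = True)

[2, 10, 19]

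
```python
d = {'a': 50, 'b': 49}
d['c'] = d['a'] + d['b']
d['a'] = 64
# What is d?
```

After line 1: d = {'a': 50, 'b': 49}
After line 2 (d['c'] = 50 + 49): d = {'a': 50, 'b': 49, 'c': 99}
After line 3: d = {'a': 64, 'b': 49, 'c': 99}

{'a': 64, 'b': 49, 'c': 99}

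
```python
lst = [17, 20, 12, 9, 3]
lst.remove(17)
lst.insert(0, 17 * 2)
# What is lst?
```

After line 1: lst = [17, 20, 12, 9, 3]
After line 2 (remove first 17): lst = [20, 12, 9, 3]
After line 3 (insert 34 at index 0): lst = [34, 20, 12, 9, 3]

[34, 20, 12, 9, 3]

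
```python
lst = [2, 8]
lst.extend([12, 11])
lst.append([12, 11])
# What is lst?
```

After line 1: lst = [2, 8]
After line 2 (extend unpacks [12, 11]): lst = [2, 8, 12, 11]
After line 3 (append adds [12, 11] as single element): lst = [2, 8, 12, 11, [12, 11]]

[2, 8, 12, 11, [12, 11]]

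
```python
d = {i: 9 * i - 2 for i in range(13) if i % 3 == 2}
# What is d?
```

{2: 16, 5: 43, 8: 70, 11: 97}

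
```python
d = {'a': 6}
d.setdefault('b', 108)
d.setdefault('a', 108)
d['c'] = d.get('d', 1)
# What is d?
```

After line 1: d = {'a': 6}
After line 2 (setdefault adds 'b'=108): d = {'a': 6, 'b': 108}
After line 3 (setdefault 'a' no-op, already exists): d = {'a': 6, 'b': 108}
After line 4 (get('d', 1) returns default since 'd' not in d): d = {'a': 6, 'b': 108, 'c': 1}

{'a': 6, 'b': 108, 'c': 1}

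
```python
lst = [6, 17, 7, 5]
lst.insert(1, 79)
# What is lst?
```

[6, 79, 17, 7, 5]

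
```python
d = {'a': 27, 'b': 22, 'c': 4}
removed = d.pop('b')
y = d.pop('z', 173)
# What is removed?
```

After line 1: d = {'a': 27, 'b': 22, 'c': 4}
After line 2 (pop 'b' returns 22): d = {'a': 27, 'c': 4}, removed = 22
After line 3 (pop 'z' missing, returns default 173): d = {'a': 27, 'c': 4}, y = 173

22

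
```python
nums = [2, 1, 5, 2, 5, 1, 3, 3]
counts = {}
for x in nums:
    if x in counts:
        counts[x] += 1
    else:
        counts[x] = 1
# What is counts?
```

Initial: counts = {}, nums = [2, 1, 5, 2, 5, 1, 3, 3]
See 2: counts = {2: 1}
See 1: counts = {2: 1, 1: 1}
See 5: counts = {2: 1, 1: 1, 5: 1}
See 2: counts = {2: 2, 1: 1, 5: 1}
See 5: counts = {2: 2, 1: 1, 5: 2}
See 1: counts = {2: 2, 1: 2, 5: 2}
See 3: counts = {2: 2, 1: 2, 5: 2, 3: 1}
See 3: counts = {2: 2, 1: 2, 5: 2, 3: 2}

{2: 2, 1: 2, 5: 2, 3: 2}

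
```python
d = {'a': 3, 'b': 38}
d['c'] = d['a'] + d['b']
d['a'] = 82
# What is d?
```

After line 1: d = {'a': 3, 'b': 38}
After line 2 (d['c'] = 3 + 38): d = {'a': 3, 'b': 38, 'c': 41}
After line 3: d = {'a': 82, 'b': 38, 'c': 41}

{'a': 82, 'b': 38, 'c': 41}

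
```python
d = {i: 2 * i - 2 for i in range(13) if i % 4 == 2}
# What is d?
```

{2: 2, 6: 10, 10: 18}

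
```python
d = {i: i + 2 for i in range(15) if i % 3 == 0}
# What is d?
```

{0: 2, 3: 5, 6: 8, 9: 11, 12: 14}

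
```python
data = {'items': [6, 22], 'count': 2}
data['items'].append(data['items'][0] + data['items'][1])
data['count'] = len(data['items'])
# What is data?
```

After line 1: data = {'items': [6, 22], 'count': 2}
After line 2 (append 6 + 22 = 28): data = {'items': [6, 22, 28], 'count': 2}
After line 3 (count = len(items) = 3): data = {'items': [6, 22, 28], 'count': 3}

{'items': [6, 22, 28], 'count': 3}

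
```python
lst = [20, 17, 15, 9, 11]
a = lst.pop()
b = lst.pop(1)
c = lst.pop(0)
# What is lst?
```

After line 1: lst = [20, 17, 15, 9, 11]
After line 2 (pop() -> a = 11): lst = [20, 17, 15, 9]
After line 3 (pop(1) -> b = 17): lst = [20, 15, 9]
After line 4 (pop(0) -> c = 20): lst = [15, 9]

[15, 9]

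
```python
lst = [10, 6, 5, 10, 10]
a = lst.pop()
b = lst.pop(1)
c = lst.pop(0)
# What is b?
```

After line 1: lst = [10, 6, 5, 10, 10]
After line 2 (pop() -> a = 10): lst = [10, 6, 5, 10]
After line 3 (pop(1) -> b = 6): lst = [10, 5, 10]
After line 4 (pop(0) -> c = 10): lst = [5, 10]

6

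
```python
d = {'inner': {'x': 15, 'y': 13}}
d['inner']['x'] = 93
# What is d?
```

After line 1: d = {'inner': {'x': 15, 'y': 13}}
After line 2 (inner x overwritten): d = {'inner': {'x': 93, 'y': 13}}

{'inner': {'x': 93, 'y': 13}}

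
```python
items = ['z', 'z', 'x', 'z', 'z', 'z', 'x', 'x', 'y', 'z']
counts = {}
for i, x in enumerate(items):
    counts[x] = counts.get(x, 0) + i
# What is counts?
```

Initial: counts = {}, items = ['z', 'z', 'x', 'z', 'z', 'z', 'x', 'x', 'y', 'z']
i=0, x='z': counts = {'z': 0}
i=1, x='z': counts = {'z': 1}
i=2, x='x': counts = {'z': 1, 'x': 2}
i=3, x='z': counts = {'z': 4, 'x': 2}
i=4, x='z': counts = {'z': 8, 'x': 2}
i=5, x='z': counts = {'z': 13, 'x': 2}
i=6, x='x': counts = {'z': 13, 'x': 8}
i=7, x='x': counts = {'z': 13, 'x': 15}
i=8, x='y': counts = {'z': 13, 'x': 15, 'y': 8}
i=9, x='z': counts = {'z': 22, 'x': 15, 'y': 8}

{'z': 22, 'x': 15, 'y': 8}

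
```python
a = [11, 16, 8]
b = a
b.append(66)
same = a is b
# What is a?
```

After line 1: a = [11, 16, 8]
After line 2 (b = a is an alias, same object): a = [11, 16, 8], b = [11, 16, 8]
After line 3 (b.append mutates the shared list): a = [11, 16, 8, 66], b = [11, 16, 8, 66]
After line 4 (same = a is b; same object -> True): same = True

[11, 16, 8, 66]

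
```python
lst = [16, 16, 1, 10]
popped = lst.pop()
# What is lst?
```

[16, 16, 1]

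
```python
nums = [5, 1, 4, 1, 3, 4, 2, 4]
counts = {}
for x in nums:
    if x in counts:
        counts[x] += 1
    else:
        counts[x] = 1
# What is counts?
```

Initial: counts = {}, nums = [5, 1, 4, 1, 3, 4, 2, 4]
See 5: counts = {5: 1}
See 1: counts = {5: 1, 1: 1}
See 4: counts = {5: 1, 1: 1, 4: 1}
See 1: counts = {5: 1, 1: 2, 4: 1}
See 3: counts = {5: 1, 1: 2, 4: 1, 3: 1}
See 4: counts = {5: 1, 1: 2, 4: 2, 3: 1}
See 2: counts = {5: 1, 1: 2, 4: 2, 3: 1, 2: 1}
See 4: counts = {5: 1, 1: 2, 4: 3, 3: 1, 2: 1}

{5: 1, 1: 2, 4: 3, 3: 1, 2: 1}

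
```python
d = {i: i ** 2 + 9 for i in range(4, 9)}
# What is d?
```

{4: 25, 5: 34, 6: 45, 7: 58, 8: 73}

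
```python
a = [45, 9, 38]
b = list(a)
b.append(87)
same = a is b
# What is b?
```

After line 1: a = [45, 9, 38]
After line 2 (b = list(a) is a shallow copy, new object): a = [45, 9, 38], b = [45, 9, 38]
After line 3 (append only mutates b): a = [45, 9, 38], b = [45, 9, 38, 87]
After line 4 (same = a is b; different objects -> False): same = False

[45, 9, 38, 87]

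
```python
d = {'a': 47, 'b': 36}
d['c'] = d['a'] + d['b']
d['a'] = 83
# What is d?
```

After line 1: d = {'a': 47, 'b': 36}
After line 2 (d['c'] = 47 + 36): d = {'a': 47, 'b': 36, 'c': 83}
After line 3: d = {'a': 83, 'b': 36, 'c': 83}

{'a': 83, 'b': 36, 'c': 83}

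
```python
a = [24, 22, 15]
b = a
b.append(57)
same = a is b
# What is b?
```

After line 1: a = [24, 22, 15]
After line 2 (b = a is an alias, same object): a = [24, 22, 15], b = [24, 22, 15]
After line 3 (b.append mutates the shared list): a = [24, 22, 15, 57], b = [24, 22, 15, 57]
After line 4 (same = a is b; same object -> True): same = True

[24, 22, 15, 57]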